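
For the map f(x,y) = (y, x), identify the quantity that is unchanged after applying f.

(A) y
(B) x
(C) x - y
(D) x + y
D

For f(x,y) = (y, x):
After applying f: x' = y, y' = x. So x' + y' = y + x = x + y.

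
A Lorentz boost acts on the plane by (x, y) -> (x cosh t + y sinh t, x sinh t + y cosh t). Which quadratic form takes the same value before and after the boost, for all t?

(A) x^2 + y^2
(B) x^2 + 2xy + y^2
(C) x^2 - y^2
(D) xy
C

Write x' = x cosh t + y sinh t, y' = x sinh t + y cosh t and substitute into each option:
(A) x^2 + y^2: (x cosh t + y sinh t)^2 + (x sinh t + y cosh t)^2 = (x^2 + y^2)(cosh^2 t + sinh^2 t) + 4xy sinh t cosh t = (x^2 + y^2) cosh 2t + 2xy sinh 2t   [not invariant for t != 0]
(B) x^2 + 2xy + y^2: (x' + y')^2 with x' + y' = (x + y)(cosh t + sinh t) = (x + y)e^t, so it becomes (x + y)^2 e^(2t)   [not invariant for t != 0]
(C) x^2 - y^2: (x cosh t + y sinh t)^2 - (x sinh t + y cosh t)^2 = x^2(cosh^2 t - sinh^2 t) + 2xy(cosh t sinh t - sinh t cosh t) + y^2(sinh^2 t - cosh^2 t) = x^2 - y^2   [invariant, using cosh^2 t - sinh^2 t = 1]
(D) xy: (x cosh t + y sinh t)(x sinh t + y cosh t) = xy(cosh^2 t + sinh^2 t) + (x^2 + y^2) sinh t cosh t = xy cosh 2t + (x^2 + y^2)(sinh 2t)/2   [not invariant for t != 0]

Only (C) x^2 - y^2 is unchanged; it is the Minkowski form preserved by Lorentz boosts, just as x^2 + y^2 is preserved by ordinary rotations.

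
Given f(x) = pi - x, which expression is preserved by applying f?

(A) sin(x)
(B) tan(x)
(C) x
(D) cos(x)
A

For f(x) = pi - x:
sin(pi - x) = sin(x), so sine is invariant under this transformation.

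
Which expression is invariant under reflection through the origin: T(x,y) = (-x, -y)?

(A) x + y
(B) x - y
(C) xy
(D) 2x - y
C

The map is reflection through the origin: T(x,y) = (-x, -y).
Substitute the transformed coordinates into each option and compare with the original:
(A) x + y  ->  (-x) + (-y) = -x - y   [differs from x + y: not invariant]
(B) x - y  ->  (-x) - (-y) = -x + y   [differs from x - y: not invariant]
(C) xy  ->  (-x)(-y) = xy   [equals xy: invariant]
(D) 2x - y  ->  2(-x) - (-y) = -2x + y   [differs from 2x - y: not invariant]

Only option (C), xy, is unchanged by the transformation.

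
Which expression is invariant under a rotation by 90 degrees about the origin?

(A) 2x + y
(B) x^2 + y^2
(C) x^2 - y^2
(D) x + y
B

A rotation by 90 degrees sends (x, y) to (-y, x).
Substitute the transformed coordinates into each option and compare with the original:
(A) 2x + y  ->  2(-y) + (x) = x - 2y   [differs from 2x + y: not invariant]
(B) x^2 + y^2  ->  (-y)^2 + (x)^2 = x^2 + y^2   [equals x^2 + y^2: invariant]
(C) x^2 - y^2  ->  (-y)^2 - (x)^2 = -x^2 + y^2   [differs from x^2 - y^2: not invariant]
(D) x + y  ->  (-y) + (x) = x - y   [differs from x + y: not invariant]

Only option (B), x^2 + y^2, is unchanged by the transformation.
Geometrically, x^2 + y^2 is the squared distance from the origin, which every rotation about the origin preserves.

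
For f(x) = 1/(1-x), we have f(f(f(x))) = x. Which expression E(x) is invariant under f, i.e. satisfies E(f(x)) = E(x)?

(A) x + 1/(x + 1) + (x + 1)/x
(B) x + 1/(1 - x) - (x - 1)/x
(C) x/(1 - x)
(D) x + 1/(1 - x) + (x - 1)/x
D

Replace x by f(x) = 1/(1 - x) in each option and simplify. As a quick numerical cross-check, also compare E(3) with E(f(3)) = E(-1/2).

(A) x + 1/(x + 1) + (x + 1)/x  ->  (1/(1 - x)) + 1/((1/(1 - x)) + 1) + ((1/(1 - x)) + 1)/(1/(1 - x)) = (-x^3 + 6x^2 - 11x + 7)/(x^2 - 3x + 2); check: E(3) = 55/12 but E(-1/2) = 1/2.   [not invariant]
(B) x + 1/(1 - x) - (x - 1)/x  ->  (1/(1 - x)) + 1/(1 - (1/(1 - x))) - ((1/(1 - x)) - 1)/(1/(1 - x)) = (x^2(1 - x) - x + (x - 1)^2)/(x(x - 1)); check: E(3) = 11/6 but E(-1/2) = -17/6.   [not invariant]
(C) x/(1 - x)  ->  (1/(1 - x))/(1 - (1/(1 - x))) = -1/x; check: E(3) = -3/2 but E(-1/2) = -1/3.   [not invariant]
(D) x + 1/(1 - x) + (x - 1)/x  ->  (1/(1 - x)) + 1/(1 - (1/(1 - x))) + ((1/(1 - x)) - 1)/(1/(1 - x)), which simplifies back to x + 1/(1 - x) + (x - 1)/x; check: E(3) = 19/6, E(-1/2) = 19/6.   [invariant]

Only (D) is unchanged. Indeed f(f(x)) = 1/(1 - 1/(1-x)) = (1-x)/(-x) = (x-1)/x, so E(x) = x + f(x) + f(f(x)) is the sum over the whole 3-cycle; applying f just permutes the three terms cyclically (x -> f(x) -> f(f(x)) -> x), leaving the sum unchanged.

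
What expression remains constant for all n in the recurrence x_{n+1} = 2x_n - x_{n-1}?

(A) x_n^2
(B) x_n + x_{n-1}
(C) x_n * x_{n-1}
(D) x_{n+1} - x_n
D

For the recurrence x_{n+1} = 2x_n - x_{n-1}:

If x_{n+1} = 2x_n - x_{n-1}, then:
x_{n+1} - x_n = x_n - x_{n-1}
The first difference is constant throughout the sequence.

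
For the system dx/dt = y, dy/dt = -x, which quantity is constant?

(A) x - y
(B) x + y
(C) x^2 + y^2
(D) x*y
C

A first integral I satisfies dI/dt = 0 along every solution. Differentiate each option and use the equation of motion:
(A) d/dt[x - y] = y - (-x) = x + y, not identically 0
(B) d/dt[x + y] = y + (-x) = y - x, not identically 0
(C) d/dt[x^2 + y^2] = 2x*dx/dt + 2y*dy/dt = 2x*y + 2y*(-x) = 0
(D) d/dt[x*y] = (dx/dt)y + x(dy/dt) = y^2 - x^2, not identically 0

Only (C) has zero time-derivative. So x^2 + y^2 (the squared radius; trajectories are circles) is the conserved quantity.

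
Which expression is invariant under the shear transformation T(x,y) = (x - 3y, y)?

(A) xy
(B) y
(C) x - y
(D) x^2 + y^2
B

Under the shear T(x,y) = (x - 3y, y):
Substitute the transformed coordinates into each option and compare with the original:
(A) xy  ->  (x - 3y)(y) = xy - 3y^2   [differs from xy: not invariant]
(B) y  ->  (y) = y   [equals y: invariant]
(C) x - y  ->  (x - 3y) - (y) = x - 4y   [differs from x - y: not invariant]
(D) x^2 + y^2  ->  (x - 3y)^2 + (y)^2 = x^2 - 6xy + 10y^2   [differs from x^2 + y^2: not invariant]

Only option (B), y, is unchanged by the transformation.
A horizontal shear moves points parallel to the x-axis, so the y-coordinate (and any function of y alone) is unchanged.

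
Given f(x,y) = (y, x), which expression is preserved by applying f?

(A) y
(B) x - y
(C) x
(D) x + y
D

For f(x,y) = (y, x):
After applying f: x' = y, y' = x. So x' + y' = y + x = x + y.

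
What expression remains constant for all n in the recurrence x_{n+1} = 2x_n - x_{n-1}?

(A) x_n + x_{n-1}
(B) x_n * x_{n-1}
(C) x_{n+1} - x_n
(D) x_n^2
C

For the recurrence x_{n+1} = 2x_n - x_{n-1}:

If x_{n+1} = 2x_n - x_{n-1}, then:
x_{n+1} - x_n = x_n - x_{n-1}
The first difference is constant throughout the sequence.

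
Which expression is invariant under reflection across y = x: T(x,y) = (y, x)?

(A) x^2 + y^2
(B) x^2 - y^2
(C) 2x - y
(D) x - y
A

The map is reflection across y = x: T(x,y) = (y, x).
Substitute the transformed coordinates into each option and compare with the original:
(A) x^2 + y^2  ->  (y)^2 + (x)^2 = x^2 + y^2   [equals x^2 + y^2: invariant]
(B) x^2 - y^2  ->  (y)^2 - (x)^2 = -x^2 + y^2   [differs from x^2 - y^2: not invariant]
(C) 2x - y  ->  2(y) - (x) = -x + 2y   [differs from 2x - y: not invariant]
(D) x - y  ->  (y) - (x) = -x + y   [differs from x - y: not invariant]

Only option (A), x^2 + y^2, is unchanged by the transformation.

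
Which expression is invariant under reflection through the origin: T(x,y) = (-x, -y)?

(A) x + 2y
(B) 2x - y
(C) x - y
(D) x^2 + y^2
D

The map is reflection through the origin: T(x,y) = (-x, -y).
Substitute the transformed coordinates into each option and compare with the original:
(A) x + 2y  ->  (-x) + 2(-y) = -x - 2y   [differs from x + 2y: not invariant]
(B) 2x - y  ->  2(-x) - (-y) = -2x + y   [differs from 2x - y: not invariant]
(C) x - y  ->  (-x) - (-y) = -x + y   [differs from x - y: not invariant]
(D) x^2 + y^2  ->  (-x)^2 + (-y)^2 = x^2 + y^2   [equals x^2 + y^2: invariant]

Only option (D), x^2 + y^2, is unchanged by the transformation.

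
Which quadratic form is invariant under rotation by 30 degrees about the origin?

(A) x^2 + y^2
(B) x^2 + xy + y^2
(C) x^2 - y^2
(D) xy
A

Rotation by 30 degrees sends (x, y) to (sqrt(3)x/2 - y/2, x/2 + sqrt(3)y/2).
Substitute the transformed coordinates into each option and compare with the original:
(A) x^2 + y^2  ->  (sqrt(3)x/2 - y/2)^2 + (x/2 + sqrt(3)y/2)^2 = x^2 + y^2   [equals x^2 + y^2: invariant]
(B) x^2 + xy + y^2  ->  (sqrt(3)x/2 - y/2)^2 + (sqrt(3)x/2 - y/2)(x/2 + sqrt(3)y/2) + (x/2 + sqrt(3)y/2)^2 = sqrt(3)x^2/4 + x^2 + xy/2 - sqrt(3)y^2/4 + y^2   [differs from x^2 + xy + y^2: not invariant]
(C) x^2 - y^2  ->  (sqrt(3)x/2 - y/2)^2 - (x/2 + sqrt(3)y/2)^2 = x^2/2 - sqrt(3)xy - y^2/2   [differs from x^2 - y^2: not invariant]
(D) xy  ->  (sqrt(3)x/2 - y/2)(x/2 + sqrt(3)y/2) = sqrt(3)x^2/4 + xy/2 - sqrt(3)y^2/4   [differs from xy: not invariant]

Only option (A), x^2 + y^2, is unchanged by the transformation.
x^2 + y^2 is the squared distance from the origin, which rotations preserve.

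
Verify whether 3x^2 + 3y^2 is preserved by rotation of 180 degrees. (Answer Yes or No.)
Yes

Applying rotation by 180 degrees: x' = x*cos(180 degrees) - y*sin(180 degrees) = -x, y' = x*sin(180 degrees) + y*cos(180 degrees) = -y

Substituting into 3x^2 + 3y^2:
3(-x)^2 + 3(-y)^2
= 3x^2 + 3y^2

This equals the original expression 3x^2 + 3y^2, so it IS invariant.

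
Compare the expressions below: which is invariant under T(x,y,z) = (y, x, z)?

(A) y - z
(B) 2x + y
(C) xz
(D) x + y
D

Apply T(x,y,z) = (y, x, z) to each option, i.e. replace (x, y, z) by the transformed coordinates.
Substitute the transformed coordinates into each option and compare with the original:
(A) y - z  ->  (x) - (z) = x - z   [differs from y - z: not invariant]
(B) 2x + y  ->  2(y) + (x) = x + 2y   [differs from 2x + y: not invariant]
(C) xz  ->  (y)(z) = yz   [differs from xz: not invariant]
(D) x + y  ->  (y) + (x) = x + y   [equals x + y: invariant]

Only option (D), x + y, is unchanged by the transformation.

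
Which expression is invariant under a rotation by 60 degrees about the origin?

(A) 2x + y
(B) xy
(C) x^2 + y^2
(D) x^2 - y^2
C

A rotation by 60 degrees sends (x, y) to (x/2 - sqrt(3)y/2, sqrt(3)x/2 + y/2).
Substitute the transformed coordinates into each option and compare with the original:
(A) 2x + y  ->  2(x/2 - sqrt(3)y/2) + (sqrt(3)x/2 + y/2) = sqrt(3)x/2 + x - sqrt(3)y + y/2   [differs from 2x + y: not invariant]
(B) xy  ->  (x/2 - sqrt(3)y/2)(sqrt(3)x/2 + y/2) = sqrt(3)x^2/4 - xy/2 - sqrt(3)y^2/4   [differs from xy: not invariant]
(C) x^2 + y^2  ->  (x/2 - sqrt(3)y/2)^2 + (sqrt(3)x/2 + y/2)^2 = x^2 + y^2   [equals x^2 + y^2: invariant]
(D) x^2 - y^2  ->  (x/2 - sqrt(3)y/2)^2 - (sqrt(3)x/2 + y/2)^2 = -x^2/2 - sqrt(3)xy + y^2/2   [differs from x^2 - y^2: not invariant]

Only option (C), x^2 + y^2, is unchanged by the transformation.
Geometrically, x^2 + y^2 is the squared distance from the origin, which every rotation about the origin preserves.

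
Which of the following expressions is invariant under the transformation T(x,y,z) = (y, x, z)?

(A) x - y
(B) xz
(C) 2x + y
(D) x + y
D

Apply T(x,y,z) = (y, x, z) to each option, i.e. replace (x, y, z) by the transformed coordinates.
Substitute the transformed coordinates into each option and compare with the original:
(A) x - y  ->  (y) - (x) = -x + y   [differs from x - y: not invariant]
(B) xz  ->  (y)(z) = yz   [differs from xz: not invariant]
(C) 2x + y  ->  2(y) + (x) = x + 2y   [differs from 2x + y: not invariant]
(D) x + y  ->  (y) + (x) = x + y   [equals x + y: invariant]

Only option (D), x + y, is unchanged by the transformation.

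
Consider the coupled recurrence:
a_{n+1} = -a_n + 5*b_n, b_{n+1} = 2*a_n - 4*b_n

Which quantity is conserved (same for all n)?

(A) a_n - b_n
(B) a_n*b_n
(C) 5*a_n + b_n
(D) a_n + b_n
D

Replace a_n by a_{n+1} = -a_n + 5*b_n and b_n by b_{n+1} = 2*a_n - 4*b_n in each option and simplify:
(A) a_n - b_n  ->  (-a_n + 5*b_n) - (2*a_n - 4*b_n) = -3*a_n + 9*b_n   [not conserved]
(B) a_n*b_n  ->  (-a_n + 5*b_n)*(2*a_n - 4*b_n) = -2*a_n^2 + 14*a_n*b_n - 20*b_n^2   [not conserved]
(C) 5*a_n + b_n  ->  5*(-a_n + 5*b_n) + (2*a_n - 4*b_n) = -3*a_n + 21*b_n   [not conserved]
(D) a_n + b_n  ->  (-a_n + 5*b_n) + (2*a_n - 4*b_n) = a_n + b_n   [conserved]

Only (D) a_n + b_n returns to itself after one step, so it is the conserved quantity.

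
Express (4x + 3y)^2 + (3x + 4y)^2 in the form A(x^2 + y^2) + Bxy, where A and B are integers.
25(x^2 + y^2) + 48xy

Expanding: (4x + 3y)^2 = 16x^2 + 24xy + 9y^2
(3x + 4y)^2 = 9x^2 + 24xy + 16y^2
Sum = (16+9)(x^2+y^2) + 48xy = 25(x^2 + y^2) + 48xy
This is symmetric in x and y.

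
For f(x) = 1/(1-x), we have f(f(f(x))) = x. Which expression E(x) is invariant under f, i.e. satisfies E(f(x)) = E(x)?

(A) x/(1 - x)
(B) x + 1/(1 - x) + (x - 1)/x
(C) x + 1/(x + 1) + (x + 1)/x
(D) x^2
B

Replace x by f(x) = 1/(1 - x) in each option and simplify. As a quick numerical cross-check, also compare E(4) with E(f(4)) = E(-1/3).

(A) x/(1 - x)  ->  (1/(1 - x))/(1 - (1/(1 - x))) = -1/x; check: E(4) = -4/3 but E(-1/3) = -1/4.   [not invariant]
(B) x + 1/(1 - x) + (x - 1)/x  ->  (1/(1 - x)) + 1/(1 - (1/(1 - x))) + ((1/(1 - x)) - 1)/(1/(1 - x)), which simplifies back to x + 1/(1 - x) + (x - 1)/x; check: E(4) = 53/12, E(-1/3) = 53/12.   [invariant]
(C) x + 1/(x + 1) + (x + 1)/x  ->  (1/(1 - x)) + 1/((1/(1 - x)) + 1) + ((1/(1 - x)) + 1)/(1/(1 - x)) = (-x^3 + 6x^2 - 11x + 7)/(x^2 - 3x + 2); check: E(4) = 109/20 but E(-1/3) = -5/6.   [not invariant]
(D) x^2  ->  (1/(1 - x))^2 = (x - 1)^(-2); check: E(4) = 16 but E(-1/3) = 1/9.   [not invariant]

Only (B) is unchanged. Indeed f(f(x)) = 1/(1 - 1/(1-x)) = (1-x)/(-x) = (x-1)/x, so E(x) = x + f(x) + f(f(x)) is the sum over the whole 3-cycle; applying f just permutes the three terms cyclically (x -> f(x) -> f(f(x)) -> x), leaving the sum unchanged.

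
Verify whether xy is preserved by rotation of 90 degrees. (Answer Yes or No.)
No

Applying rotation by 90 degrees: x' = x*cos(90 degrees) - y*sin(90 degrees) = -y, y' = x*sin(90 degrees) + y*cos(90 degrees) = x

Substituting into xy:
(-y)(x)
= -xy

This differs from the original expression xy, so it is NOT invariant.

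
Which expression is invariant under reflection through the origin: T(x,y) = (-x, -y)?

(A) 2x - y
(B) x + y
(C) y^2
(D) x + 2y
C

The map is reflection through the origin: T(x,y) = (-x, -y).
Substitute the transformed coordinates into each option and compare with the original:
(A) 2x - y  ->  2(-x) - (-y) = -2x + y   [differs from 2x - y: not invariant]
(B) x + y  ->  (-x) + (-y) = -x - y   [differs from x + y: not invariant]
(C) y^2  ->  (-y)^2 = y^2   [equals y^2: invariant]
(D) x + 2y  ->  (-x) + 2(-y) = -x - 2y   [differs from x + 2y: not invariant]

Only option (C), y^2, is unchanged by the transformation.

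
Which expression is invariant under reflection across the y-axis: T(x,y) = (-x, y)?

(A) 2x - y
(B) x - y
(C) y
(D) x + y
C

The map is reflection across the y-axis: T(x,y) = (-x, y).
Substitute the transformed coordinates into each option and compare with the original:
(A) 2x - y  ->  2(-x) - (y) = -2x - y   [differs from 2x - y: not invariant]
(B) x - y  ->  (-x) - (y) = -x - y   [differs from x - y: not invariant]
(C) y  ->  (y) = y   [equals y: invariant]
(D) x + y  ->  (-x) + (y) = -x + y   [differs from x + y: not invariant]

Only option (C), y, is unchanged by the transformation.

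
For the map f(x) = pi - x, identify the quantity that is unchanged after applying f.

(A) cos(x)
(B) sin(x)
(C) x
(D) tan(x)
B

For f(x) = pi - x:
sin(pi - x) = sin(x), so sine is invariant under this transformation.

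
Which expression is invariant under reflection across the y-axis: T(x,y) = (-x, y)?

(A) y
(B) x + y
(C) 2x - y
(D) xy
A

The map is reflection across the y-axis: T(x,y) = (-x, y).
Substitute the transformed coordinates into each option and compare with the original:
(A) y  ->  (y) = y   [equals y: invariant]
(B) x + y  ->  (-x) + (y) = -x + y   [differs from x + y: not invariant]
(C) 2x - y  ->  2(-x) - (y) = -2x - y   [differs from 2x - y: not invariant]
(D) xy  ->  (-x)(y) = -xy   [differs from xy: not invariant]

Only option (A), y, is unchanged by the transformation.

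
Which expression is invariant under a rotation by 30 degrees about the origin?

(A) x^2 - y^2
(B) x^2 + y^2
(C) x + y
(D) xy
B

A rotation by 30 degrees sends (x, y) to (sqrt(3)x/2 - y/2, x/2 + sqrt(3)y/2).
Substitute the transformed coordinates into each option and compare with the original:
(A) x^2 - y^2  ->  (sqrt(3)x/2 - y/2)^2 - (x/2 + sqrt(3)y/2)^2 = x^2/2 - sqrt(3)xy - y^2/2   [differs from x^2 - y^2: not invariant]
(B) x^2 + y^2  ->  (sqrt(3)x/2 - y/2)^2 + (x/2 + sqrt(3)y/2)^2 = x^2 + y^2   [equals x^2 + y^2: invariant]
(C) x + y  ->  (sqrt(3)x/2 - y/2) + (x/2 + sqrt(3)y/2) = x/2 + sqrt(3)x/2 - y/2 + sqrt(3)y/2   [differs from x + y: not invariant]
(D) xy  ->  (sqrt(3)x/2 - y/2)(x/2 + sqrt(3)y/2) = sqrt(3)x^2/4 + xy/2 - sqrt(3)y^2/4   [differs from xy: not invariant]

Only option (B), x^2 + y^2, is unchanged by the transformation.
Geometrically, x^2 + y^2 is the squared distance from the origin, which every rotation about the origin preserves.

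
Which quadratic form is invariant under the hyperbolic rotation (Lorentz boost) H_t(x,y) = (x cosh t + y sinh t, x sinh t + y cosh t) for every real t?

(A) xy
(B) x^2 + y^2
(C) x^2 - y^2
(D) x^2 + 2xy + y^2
C

Write x' = x cosh t + y sinh t, y' = x sinh t + y cosh t and substitute into each option:
(A) xy: (x cosh t + y sinh t)(x sinh t + y cosh t) = xy(cosh^2 t + sinh^2 t) + (x^2 + y^2) sinh t cosh t = xy cosh 2t + (x^2 + y^2)(sinh 2t)/2   [not invariant for t != 0]
(B) x^2 + y^2: (x cosh t + y sinh t)^2 + (x sinh t + y cosh t)^2 = (x^2 + y^2)(cosh^2 t + sinh^2 t) + 4xy sinh t cosh t = (x^2 + y^2) cosh 2t + 2xy sinh 2t   [not invariant for t != 0]
(C) x^2 - y^2: (x cosh t + y sinh t)^2 - (x sinh t + y cosh t)^2 = x^2(cosh^2 t - sinh^2 t) + 2xy(cosh t sinh t - sinh t cosh t) + y^2(sinh^2 t - cosh^2 t) = x^2 - y^2   [invariant, using cosh^2 t - sinh^2 t = 1]
(D) x^2 + 2xy + y^2: (x' + y')^2 with x' + y' = (x + y)(cosh t + sinh t) = (x + y)e^t, so it becomes (x + y)^2 e^(2t)   [not invariant for t != 0]

Only (C) x^2 - y^2 is unchanged; it is the Minkowski form preserved by Lorentz boosts, just as x^2 + y^2 is preserved by ordinary rotations.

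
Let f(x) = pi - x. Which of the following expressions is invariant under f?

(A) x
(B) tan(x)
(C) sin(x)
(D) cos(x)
C

For f(x) = pi - x:
sin(pi - x) = sin(x), so sine is invariant under this transformation.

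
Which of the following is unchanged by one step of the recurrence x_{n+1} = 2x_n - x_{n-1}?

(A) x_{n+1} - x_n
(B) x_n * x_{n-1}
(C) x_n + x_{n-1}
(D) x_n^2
A

For the recurrence x_{n+1} = 2x_n - x_{n-1}:

If x_{n+1} = 2x_n - x_{n-1}, then:
x_{n+1} - x_n = x_n - x_{n-1}
The first difference is constant throughout the sequence.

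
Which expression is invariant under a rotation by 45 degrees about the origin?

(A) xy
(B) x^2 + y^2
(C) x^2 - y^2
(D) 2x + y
B

A rotation by 45 degrees sends (x, y) to (sqrt(2)x/2 - sqrt(2)y/2, sqrt(2)x/2 + sqrt(2)y/2).
Substitute the transformed coordinates into each option and compare with the original:
(A) xy  ->  (sqrt(2)x/2 - sqrt(2)y/2)(sqrt(2)x/2 + sqrt(2)y/2) = x^2/2 - y^2/2   [differs from xy: not invariant]
(B) x^2 + y^2  ->  (sqrt(2)x/2 - sqrt(2)y/2)^2 + (sqrt(2)x/2 + sqrt(2)y/2)^2 = x^2 + y^2   [equals x^2 + y^2: invariant]
(C) x^2 - y^2  ->  (sqrt(2)x/2 - sqrt(2)y/2)^2 - (sqrt(2)x/2 + sqrt(2)y/2)^2 = -2xy   [differs from x^2 - y^2: not invariant]
(D) 2x + y  ->  2(sqrt(2)x/2 - sqrt(2)y/2) + (sqrt(2)x/2 + sqrt(2)y/2) = 3sqrt(2)x/2 - sqrt(2)y/2   [differs from 2x + y: not invariant]

Only option (B), x^2 + y^2, is unchanged by the transformation.
Geometrically, x^2 + y^2 is the squared distance from the origin, which every rotation about the origin preserves.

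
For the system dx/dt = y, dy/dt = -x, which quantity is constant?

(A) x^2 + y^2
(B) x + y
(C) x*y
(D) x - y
A

A first integral I satisfies dI/dt = 0 along every solution. Differentiate each option and use the equation of motion:
(A) d/dt[x^2 + y^2] = 2x*dx/dt + 2y*dy/dt = 2x*y + 2y*(-x) = 0
(B) d/dt[x + y] = y + (-x) = y - x, not identically 0
(C) d/dt[x*y] = (dx/dt)y + x(dy/dt) = y^2 - x^2, not identically 0
(D) d/dt[x - y] = y - (-x) = x + y, not identically 0

Only (A) has zero time-derivative. So x^2 + y^2 (the squared radius; trajectories are circles) is the conserved quantity.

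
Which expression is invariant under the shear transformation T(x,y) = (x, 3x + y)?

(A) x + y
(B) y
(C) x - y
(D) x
D

Under the shear T(x,y) = (x, 3x + y):
Substitute the transformed coordinates into each option and compare with the original:
(A) x + y  ->  (x) + (3x + y) = 4x + y   [differs from x + y: not invariant]
(B) y  ->  (3x + y) = 3x + y   [differs from y: not invariant]
(C) x - y  ->  (x) - (3x + y) = -2x - y   [differs from x - y: not invariant]
(D) x  ->  (x) = x   [equals x: invariant]

Only option (D), x, is unchanged by the transformation.
A vertical shear moves points parallel to the y-axis, so the x-coordinate (and any function of x alone) is unchanged.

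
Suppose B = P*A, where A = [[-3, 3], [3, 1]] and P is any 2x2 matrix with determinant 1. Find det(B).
-12

By the multiplicative property of determinants, det(B) = det(P*A) = det(P) * det(A) = det(A),
so the determinant is invariant under multiplication by any determinant-1 matrix; we just need det(A).

det(A) = (-3)(1) - (3)(3) = -3 - 9 = -12

Therefore det(B) = 1 * (-12) = -12.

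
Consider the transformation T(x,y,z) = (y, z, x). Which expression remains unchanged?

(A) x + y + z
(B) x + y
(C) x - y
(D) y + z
A

Apply T(x,y,z) = (y, z, x) to each option, i.e. replace (x, y, z) by the transformed coordinates.
Substitute the transformed coordinates into each option and compare with the original:
(A) x + y + z  ->  (y) + (z) + (x) = x + y + z   [equals x + y + z: invariant]
(B) x + y  ->  (y) + (z) = y + z   [differs from x + y: not invariant]
(C) x - y  ->  (y) - (z) = y - z   [differs from x - y: not invariant]
(D) y + z  ->  (z) + (x) = x + z   [differs from y + z: not invariant]

Only option (A), x + y + z, is unchanged by the transformation.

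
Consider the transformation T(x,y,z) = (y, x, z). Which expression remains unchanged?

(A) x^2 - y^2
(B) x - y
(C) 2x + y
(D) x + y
D

Apply T(x,y,z) = (y, x, z) to each option, i.e. replace (x, y, z) by the transformed coordinates.
Substitute the transformed coordinates into each option and compare with the original:
(A) x^2 - y^2  ->  (y)^2 - (x)^2 = -x^2 + y^2   [differs from x^2 - y^2: not invariant]
(B) x - y  ->  (y) - (x) = -x + y   [differs from x - y: not invariant]
(C) 2x + y  ->  2(y) + (x) = x + 2y   [differs from 2x + y: not invariant]
(D) x + y  ->  (y) + (x) = x + y   [equals x + y: invariant]

Only option (D), x + y, is unchanged by the transformation.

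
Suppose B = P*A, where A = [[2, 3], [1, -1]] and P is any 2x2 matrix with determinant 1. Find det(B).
-5

By the multiplicative property of determinants, det(B) = det(P*A) = det(P) * det(A) = det(A),
so the determinant is invariant under multiplication by any determinant-1 matrix; we just need det(A).

det(A) = (2)(-1) - (3)(1) = -2 - 3 = -5

Therefore det(B) = 1 * (-5) = -5.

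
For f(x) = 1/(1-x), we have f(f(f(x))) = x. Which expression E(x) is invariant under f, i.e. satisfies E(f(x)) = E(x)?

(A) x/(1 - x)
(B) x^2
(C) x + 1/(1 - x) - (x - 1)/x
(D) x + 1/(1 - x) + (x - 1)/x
D

Replace x by f(x) = 1/(1 - x) in each option and simplify. As a quick numerical cross-check, also compare E(4) with E(f(4)) = E(-1/3).

(A) x/(1 - x)  ->  (1/(1 - x))/(1 - (1/(1 - x))) = -1/x; check: E(4) = -4/3 but E(-1/3) = -1/4.   [not invariant]
(B) x^2  ->  (1/(1 - x))^2 = (x - 1)^(-2); check: E(4) = 16 but E(-1/3) = 1/9.   [not invariant]
(C) x + 1/(1 - x) - (x - 1)/x  ->  (1/(1 - x)) + 1/(1 - (1/(1 - x))) - ((1/(1 - x)) - 1)/(1/(1 - x)) = (x^2(1 - x) - x + (x - 1)^2)/(x(x - 1)); check: E(4) = 35/12 but E(-1/3) = -43/12.   [not invariant]
(D) x + 1/(1 - x) + (x - 1)/x  ->  (1/(1 - x)) + 1/(1 - (1/(1 - x))) + ((1/(1 - x)) - 1)/(1/(1 - x)), which simplifies back to x + 1/(1 - x) + (x - 1)/x; check: E(4) = 53/12, E(-1/3) = 53/12.   [invariant]

Only (D) is unchanged. Indeed f(f(x)) = 1/(1 - 1/(1-x)) = (1-x)/(-x) = (x-1)/x, so E(x) = x + f(x) + f(f(x)) is the sum over the whole 3-cycle; applying f just permutes the three terms cyclically (x -> f(x) -> f(f(x)) -> x), leaving the sum unchanged.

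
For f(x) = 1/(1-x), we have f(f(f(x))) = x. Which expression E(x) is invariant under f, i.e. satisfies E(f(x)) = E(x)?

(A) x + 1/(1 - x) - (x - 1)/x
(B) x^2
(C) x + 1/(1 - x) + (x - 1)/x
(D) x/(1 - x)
C

Replace x by f(x) = 1/(1 - x) in each option and simplify. As a quick numerical cross-check, also compare E(3) with E(f(3)) = E(-1/2).

(A) x + 1/(1 - x) - (x - 1)/x  ->  (1/(1 - x)) + 1/(1 - (1/(1 - x))) - ((1/(1 - x)) - 1)/(1/(1 - x)) = (x^2(1 - x) - x + (x - 1)^2)/(x(x - 1)); check: E(3) = 11/6 but E(-1/2) = -17/6.   [not invariant]
(B) x^2  ->  (1/(1 - x))^2 = (x - 1)^(-2); check: E(3) = 9 but E(-1/2) = 1/4.   [not invariant]
(C) x + 1/(1 - x) + (x - 1)/x  ->  (1/(1 - x)) + 1/(1 - (1/(1 - x))) + ((1/(1 - x)) - 1)/(1/(1 - x)), which simplifies back to x + 1/(1 - x) + (x - 1)/x; check: E(3) = 19/6, E(-1/2) = 19/6.   [invariant]
(D) x/(1 - x)  ->  (1/(1 - x))/(1 - (1/(1 - x))) = -1/x; check: E(3) = -3/2 but E(-1/2) = -1/3.   [not invariant]

Only (C) is unchanged. Indeed f(f(x)) = 1/(1 - 1/(1-x)) = (1-x)/(-x) = (x-1)/x, so E(x) = x + f(x) + f(f(x)) is the sum over the whole 3-cycle; applying f just permutes the three terms cyclically (x -> f(x) -> f(f(x)) -> x), leaving the sum unchanged.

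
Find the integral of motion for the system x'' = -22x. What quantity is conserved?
E = (x')^2 + 22x^2

Multiply the equation by x':
x' * x'' = -22x * x'
The left side is d/dt[(x')^2/2] and the right side is d/dt[-22x^2/2], so
d/dt[(x')^2/2 + 22x^2/2] = 0, i.e. (x')^2/2 + 22x^2/2 = constant.
Multiplying by 2, the integral of motion is E = (x')^2 + 22x^2.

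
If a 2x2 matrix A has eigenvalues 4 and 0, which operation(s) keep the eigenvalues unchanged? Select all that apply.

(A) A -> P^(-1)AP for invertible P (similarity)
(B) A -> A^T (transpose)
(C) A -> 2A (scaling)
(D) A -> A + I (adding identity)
A and B

Eigenvalues are preserved by:
1. Similarity transformations: A -> P^(-1)AP (same characteristic polynomial)
2. Transpose: A^T has the same eigenvalues as A

Eigenvalues are NOT preserved by:
- Adding identity: eigenvalues become 4+1, 0+1
- Scaling: eigenvalues become 8, 0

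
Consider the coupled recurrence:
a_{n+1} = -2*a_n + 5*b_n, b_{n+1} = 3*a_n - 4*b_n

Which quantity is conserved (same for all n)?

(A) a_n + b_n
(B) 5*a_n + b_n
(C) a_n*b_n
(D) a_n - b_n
A

Replace a_n by a_{n+1} = -2*a_n + 5*b_n and b_n by b_{n+1} = 3*a_n - 4*b_n in each option and simplify:
(A) a_n + b_n  ->  (-2*a_n + 5*b_n) + (3*a_n - 4*b_n) = a_n + b_n   [conserved]
(B) 5*a_n + b_n  ->  5*(-2*a_n + 5*b_n) + (3*a_n - 4*b_n) = -7*a_n + 21*b_n   [not conserved]
(C) a_n*b_n  ->  (-2*a_n + 5*b_n)*(3*a_n - 4*b_n) = -6*a_n^2 + 23*a_n*b_n - 20*b_n^2   [not conserved]
(D) a_n - b_n  ->  (-2*a_n + 5*b_n) - (3*a_n - 4*b_n) = -5*a_n + 9*b_n   [not conserved]

Only (A) a_n + b_n returns to itself after one step, so it is the conserved quantity.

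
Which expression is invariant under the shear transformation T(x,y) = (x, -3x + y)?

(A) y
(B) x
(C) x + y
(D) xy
B

Under the shear T(x,y) = (x, -3x + y):
Substitute the transformed coordinates into each option and compare with the original:
(A) y  ->  (-3x + y) = -3x + y   [differs from y: not invariant]
(B) x  ->  (x) = x   [equals x: invariant]
(C) x + y  ->  (x) + (-3x + y) = -2x + y   [differs from x + y: not invariant]
(D) xy  ->  (x)(-3x + y) = -3x^2 + xy   [differs from xy: not invariant]

Only option (B), x, is unchanged by the transformation.
A vertical shear moves points parallel to the y-axis, so the x-coordinate (and any function of x alone) is unchanged.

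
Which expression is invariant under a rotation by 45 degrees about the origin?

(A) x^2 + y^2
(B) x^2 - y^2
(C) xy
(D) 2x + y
A

A rotation by 45 degrees sends (x, y) to (sqrt(2)x/2 - sqrt(2)y/2, sqrt(2)x/2 + sqrt(2)y/2).
Substitute the transformed coordinates into each option and compare with the original:
(A) x^2 + y^2  ->  (sqrt(2)x/2 - sqrt(2)y/2)^2 + (sqrt(2)x/2 + sqrt(2)y/2)^2 = x^2 + y^2   [equals x^2 + y^2: invariant]
(B) x^2 - y^2  ->  (sqrt(2)x/2 - sqrt(2)y/2)^2 - (sqrt(2)x/2 + sqrt(2)y/2)^2 = -2xy   [differs from x^2 - y^2: not invariant]
(C) xy  ->  (sqrt(2)x/2 - sqrt(2)y/2)(sqrt(2)x/2 + sqrt(2)y/2) = x^2/2 - y^2/2   [differs from xy: not invariant]
(D) 2x + y  ->  2(sqrt(2)x/2 - sqrt(2)y/2) + (sqrt(2)x/2 + sqrt(2)y/2) = 3sqrt(2)x/2 - sqrt(2)y/2   [differs from 2x + y: not invariant]

Only option (A), x^2 + y^2, is unchanged by the transformation.
Geometrically, x^2 + y^2 is the squared distance from the origin, which every rotation about the origin preserves.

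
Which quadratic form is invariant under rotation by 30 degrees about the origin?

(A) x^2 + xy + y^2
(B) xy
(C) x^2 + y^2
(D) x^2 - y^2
C

Rotation by 30 degrees sends (x, y) to (sqrt(3)x/2 - y/2, x/2 + sqrt(3)y/2).
Substitute the transformed coordinates into each option and compare with the original:
(A) x^2 + xy + y^2  ->  (sqrt(3)x/2 - y/2)^2 + (sqrt(3)x/2 - y/2)(x/2 + sqrt(3)y/2) + (x/2 + sqrt(3)y/2)^2 = sqrt(3)x^2/4 + x^2 + xy/2 - sqrt(3)y^2/4 + y^2   [differs from x^2 + xy + y^2: not invariant]
(B) xy  ->  (sqrt(3)x/2 - y/2)(x/2 + sqrt(3)y/2) = sqrt(3)x^2/4 + xy/2 - sqrt(3)y^2/4   [differs from xy: not invariant]
(C) x^2 + y^2  ->  (sqrt(3)x/2 - y/2)^2 + (x/2 + sqrt(3)y/2)^2 = x^2 + y^2   [equals x^2 + y^2: invariant]
(D) x^2 - y^2  ->  (sqrt(3)x/2 - y/2)^2 - (x/2 + sqrt(3)y/2)^2 = x^2/2 - sqrt(3)xy - y^2/2   [differs from x^2 - y^2: not invariant]

Only option (C), x^2 + y^2, is unchanged by the transformation.
x^2 + y^2 is the squared distance from the origin, which rotations preserve.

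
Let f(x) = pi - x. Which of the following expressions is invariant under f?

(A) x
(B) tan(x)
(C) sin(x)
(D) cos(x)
C

For f(x) = pi - x:
sin(pi - x) = sin(x), so sine is invariant under this transformation.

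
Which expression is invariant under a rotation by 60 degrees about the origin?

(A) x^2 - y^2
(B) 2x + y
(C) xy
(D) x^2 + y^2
D

A rotation by 60 degrees sends (x, y) to (x/2 - sqrt(3)y/2, sqrt(3)x/2 + y/2).
Substitute the transformed coordinates into each option and compare with the original:
(A) x^2 - y^2  ->  (x/2 - sqrt(3)y/2)^2 - (sqrt(3)x/2 + y/2)^2 = -x^2/2 - sqrt(3)xy + y^2/2   [differs from x^2 - y^2: not invariant]
(B) 2x + y  ->  2(x/2 - sqrt(3)y/2) + (sqrt(3)x/2 + y/2) = sqrt(3)x/2 + x - sqrt(3)y + y/2   [differs from 2x + y: not invariant]
(C) xy  ->  (x/2 - sqrt(3)y/2)(sqrt(3)x/2 + y/2) = sqrt(3)x^2/4 - xy/2 - sqrt(3)y^2/4   [differs from xy: not invariant]
(D) x^2 + y^2  ->  (x/2 - sqrt(3)y/2)^2 + (sqrt(3)x/2 + y/2)^2 = x^2 + y^2   [equals x^2 + y^2: invariant]

Only option (D), x^2 + y^2, is unchanged by the transformation.
Geometrically, x^2 + y^2 is the squared distance from the origin, which every rotation about the origin preserves.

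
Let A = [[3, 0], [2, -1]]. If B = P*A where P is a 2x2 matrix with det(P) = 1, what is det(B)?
-3

By the multiplicative property of determinants, det(B) = det(P*A) = det(P) * det(A) = det(A),
so the determinant is invariant under multiplication by any determinant-1 matrix; we just need det(A).

det(A) = (3)(-1) - (0)(2) = -3 - 0 = -3

Therefore det(B) = 1 * (-3) = -3.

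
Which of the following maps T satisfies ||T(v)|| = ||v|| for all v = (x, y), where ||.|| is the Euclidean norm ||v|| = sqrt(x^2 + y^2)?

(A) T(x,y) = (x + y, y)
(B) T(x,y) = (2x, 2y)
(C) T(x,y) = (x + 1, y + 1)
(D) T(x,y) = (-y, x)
D

A transformation preserves a norm if ||T(v)|| = ||v|| for every v; a single vector where the norm changes rules an option out.

(A) T(x,y) = (x + y, y): v = (0, 1) has norm sqrt((0)^2 + (1)^2) = 1, but T(v) = (1, 1) has norm sqrt(2) -- not preserved.
(B) T(x,y) = (2x, 2y): v = (1, 0) has norm sqrt((1)^2 + (0)^2) = 1, but T(v) = (2, 0) has norm 2 -- not preserved.
(C) T(x,y) = (x + 1, y + 1): v = (1, 0) has norm sqrt((1)^2 + (0)^2) = 1, but T(v) = (2, 1) has norm sqrt(5) -- not preserved.
(D) T(x,y) = (-y, x): preserves the norm -- it is an orthogonal map (a rotation/reflection), and (-y)^2 + (x)^2 simplifies to x^2 + y^2.

Therefore the answer is (D).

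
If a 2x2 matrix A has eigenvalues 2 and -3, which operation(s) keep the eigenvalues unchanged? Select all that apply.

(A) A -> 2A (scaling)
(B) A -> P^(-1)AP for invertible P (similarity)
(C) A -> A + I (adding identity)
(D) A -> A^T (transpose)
B and D

Eigenvalues are preserved by:
1. Similarity transformations: A -> P^(-1)AP (same characteristic polynomial)
2. Transpose: A^T has the same eigenvalues as A

Eigenvalues are NOT preserved by:
- Adding identity: eigenvalues become 2+1, -3+1
- Scaling: eigenvalues become 4, -6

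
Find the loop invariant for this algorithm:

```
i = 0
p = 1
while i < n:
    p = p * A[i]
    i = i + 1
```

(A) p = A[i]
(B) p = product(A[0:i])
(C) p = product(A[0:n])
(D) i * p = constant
B

A loop invariant must hold before the first iteration and be re-established by every execution of the body.

(B) p = product(A[0:i]): Initially i = 0 and p = 1 = product of the empty slice A[0:0]. If p = product(A[0:i]) holds at the top of an iteration, the body sets p to product(A[0:i]) * A[i] = product(A[0:i+1]) and then i to i+1, so the property is restored. At exit i = n, giving p = product(A[0:n]).

The other options fail:
(A) p = A[i]: after the first iteration p = A[0] but i = 1; in general p is a product of several elements, not a single one.
(C) p = product(A[0:n]): false before the loop (p = 1, not the full product) -- it only becomes true at exit.
(D) i * p = constant: initially i * p = 0, but after one iteration it is 1 * A[0], which is nonzero in general.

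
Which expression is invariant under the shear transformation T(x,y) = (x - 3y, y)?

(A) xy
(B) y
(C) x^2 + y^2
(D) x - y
B

Under the shear T(x,y) = (x - 3y, y):
Substitute the transformed coordinates into each option and compare with the original:
(A) xy  ->  (x - 3y)(y) = xy - 3y^2   [differs from xy: not invariant]
(B) y  ->  (y) = y   [equals y: invariant]
(C) x^2 + y^2  ->  (x - 3y)^2 + (y)^2 = x^2 - 6xy + 10y^2   [differs from x^2 + y^2: not invariant]
(D) x - y  ->  (x - 3y) - (y) = x - 4y   [differs from x - y: not invariant]

Only option (B), y, is unchanged by the transformation.
A horizontal shear moves points parallel to the x-axis, so the y-coordinate (and any function of y alone) is unchanged.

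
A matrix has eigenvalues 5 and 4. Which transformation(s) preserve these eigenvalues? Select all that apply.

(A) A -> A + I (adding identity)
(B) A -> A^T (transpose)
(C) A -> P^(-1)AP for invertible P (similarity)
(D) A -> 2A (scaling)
B and C

Eigenvalues are preserved by:
1. Similarity transformations: A -> P^(-1)AP (same characteristic polynomial)
2. Transpose: A^T has the same eigenvalues as A

Eigenvalues are NOT preserved by:
- Adding identity: eigenvalues become 5+1, 4+1
- Scaling: eigenvalues become 10, 8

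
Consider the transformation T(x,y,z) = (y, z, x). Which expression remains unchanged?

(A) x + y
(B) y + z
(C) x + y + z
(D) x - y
C

Apply T(x,y,z) = (y, z, x) to each option, i.e. replace (x, y, z) by the transformed coordinates.
Substitute the transformed coordinates into each option and compare with the original:
(A) x + y  ->  (y) + (z) = y + z   [differs from x + y: not invariant]
(B) y + z  ->  (z) + (x) = x + z   [differs from y + z: not invariant]
(C) x + y + z  ->  (y) + (z) + (x) = x + y + z   [equals x + y + z: invariant]
(D) x - y  ->  (y) - (z) = y - z   [differs from x - y: not invariant]

Only option (C), x + y + z, is unchanged by the transformation.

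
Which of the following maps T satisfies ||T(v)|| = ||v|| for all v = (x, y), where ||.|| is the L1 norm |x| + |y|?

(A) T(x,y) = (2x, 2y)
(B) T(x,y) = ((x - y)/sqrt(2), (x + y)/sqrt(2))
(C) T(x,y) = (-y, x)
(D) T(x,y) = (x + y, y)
C

A transformation preserves a norm if ||T(v)|| = ||v|| for every v; a single vector where the norm changes rules an option out.

(A) T(x,y) = (2x, 2y): v = (1, 0) has norm |1| + |0| = 1, but T(v) = (2, 0) has norm 2 -- not preserved.
(B) T(x,y) = ((x - y)/sqrt(2), (x + y)/sqrt(2)): v = (1, 0) has norm |1| + |0| = 1, but T(v) = (sqrt(2)/2, sqrt(2)/2) has norm sqrt(2) -- not preserved.
(C) T(x,y) = (-y, x): preserves the norm -- it only permutes the coordinates and/or flips signs, which leaves |x| + |y| unchanged.
(D) T(x,y) = (x + y, y): v = (0, 1) has norm |0| + |1| = 1, but T(v) = (1, 1) has norm 2 -- not preserved.

Therefore the answer is (C).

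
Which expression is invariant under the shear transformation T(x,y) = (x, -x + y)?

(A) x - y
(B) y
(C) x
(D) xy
C

Under the shear T(x,y) = (x, -x + y):
Substitute the transformed coordinates into each option and compare with the original:
(A) x - y  ->  (x) - (-x + y) = 2x - y   [differs from x - y: not invariant]
(B) y  ->  (-x + y) = -x + y   [differs from y: not invariant]
(C) x  ->  (x) = x   [equals x: invariant]
(D) xy  ->  (x)(-x + y) = -x^2 + xy   [differs from xy: not invariant]

Only option (C), x, is unchanged by the transformation.
A vertical shear moves points parallel to the y-axis, so the x-coordinate (and any function of x alone) is unchanged.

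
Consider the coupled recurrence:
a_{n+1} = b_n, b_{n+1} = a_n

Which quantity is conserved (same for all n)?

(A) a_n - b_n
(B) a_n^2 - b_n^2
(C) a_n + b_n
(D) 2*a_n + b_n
C

Replace a_n by a_{n+1} = b_n and b_n by b_{n+1} = a_n in each option and simplify:
(A) a_n - b_n  ->  (b_n) - (a_n) = -a_n + b_n   [not conserved]
(B) a_n^2 - b_n^2  ->  (b_n)^2 - (a_n)^2 = -a_n^2 + b_n^2   [not conserved]
(C) a_n + b_n  ->  (b_n) + (a_n) = a_n + b_n   [conserved]
(D) 2*a_n + b_n  ->  2*(b_n) + (a_n) = a_n + 2*b_n   [not conserved]

Only (C) a_n + b_n returns to itself after one step, so it is the conserved quantity.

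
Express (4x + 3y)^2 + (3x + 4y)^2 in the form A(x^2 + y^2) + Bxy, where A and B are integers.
25(x^2 + y^2) + 48xy

Expanding: (4x + 3y)^2 = 16x^2 + 24xy + 9y^2
(3x + 4y)^2 = 9x^2 + 24xy + 16y^2
Sum = (16+9)(x^2+y^2) + 48xy = 25(x^2 + y^2) + 48xy
This is symmetric in x and y.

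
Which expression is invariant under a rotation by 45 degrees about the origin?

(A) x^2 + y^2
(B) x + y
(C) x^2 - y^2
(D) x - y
A

A rotation by 45 degrees sends (x, y) to (sqrt(2)x/2 - sqrt(2)y/2, sqrt(2)x/2 + sqrt(2)y/2).
Substitute the transformed coordinates into each option and compare with the original:
(A) x^2 + y^2  ->  (sqrt(2)x/2 - sqrt(2)y/2)^2 + (sqrt(2)x/2 + sqrt(2)y/2)^2 = x^2 + y^2   [equals x^2 + y^2: invariant]
(B) x + y  ->  (sqrt(2)x/2 - sqrt(2)y/2) + (sqrt(2)x/2 + sqrt(2)y/2) = sqrt(2)x   [differs from x + y: not invariant]
(C) x^2 - y^2  ->  (sqrt(2)x/2 - sqrt(2)y/2)^2 - (sqrt(2)x/2 + sqrt(2)y/2)^2 = -2xy   [differs from x^2 - y^2: not invariant]
(D) x - y  ->  (sqrt(2)x/2 - sqrt(2)y/2) - (sqrt(2)x/2 + sqrt(2)y/2) = -sqrt(2)y   [differs from x - y: not invariant]

Only option (A), x^2 + y^2, is unchanged by the transformation.
Geometrically, x^2 + y^2 is the squared distance from the origin, which every rotation about the origin preserves.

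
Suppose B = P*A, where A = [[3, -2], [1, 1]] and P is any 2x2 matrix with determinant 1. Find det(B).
5

By the multiplicative property of determinants, det(B) = det(P*A) = det(P) * det(A) = det(A),
so the determinant is invariant under multiplication by any determinant-1 matrix; we just need det(A).

det(A) = (3)(1) - (-2)(1) = 3 - (-2) = 5

Therefore det(B) = 1 * 5 = 5.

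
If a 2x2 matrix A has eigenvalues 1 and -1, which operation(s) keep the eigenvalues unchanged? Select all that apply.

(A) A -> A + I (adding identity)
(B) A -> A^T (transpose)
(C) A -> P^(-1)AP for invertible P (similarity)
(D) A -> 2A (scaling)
B and C

Eigenvalues are preserved by:
1. Similarity transformations: A -> P^(-1)AP (same characteristic polynomial)
2. Transpose: A^T has the same eigenvalues as A

Eigenvalues are NOT preserved by:
- Adding identity: eigenvalues become 1+1, -1+1
- Scaling: eigenvalues become 2, -2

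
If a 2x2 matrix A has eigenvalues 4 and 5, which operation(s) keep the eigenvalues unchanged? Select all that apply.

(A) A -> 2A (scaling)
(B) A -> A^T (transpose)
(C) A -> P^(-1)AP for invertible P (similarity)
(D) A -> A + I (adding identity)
B and C

Eigenvalues are preserved by:
1. Similarity transformations: A -> P^(-1)AP (same characteristic polynomial)
2. Transpose: A^T has the same eigenvalues as A

Eigenvalues are NOT preserved by:
- Adding identity: eigenvalues become 4+1, 5+1
- Scaling: eigenvalues become 8, 10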